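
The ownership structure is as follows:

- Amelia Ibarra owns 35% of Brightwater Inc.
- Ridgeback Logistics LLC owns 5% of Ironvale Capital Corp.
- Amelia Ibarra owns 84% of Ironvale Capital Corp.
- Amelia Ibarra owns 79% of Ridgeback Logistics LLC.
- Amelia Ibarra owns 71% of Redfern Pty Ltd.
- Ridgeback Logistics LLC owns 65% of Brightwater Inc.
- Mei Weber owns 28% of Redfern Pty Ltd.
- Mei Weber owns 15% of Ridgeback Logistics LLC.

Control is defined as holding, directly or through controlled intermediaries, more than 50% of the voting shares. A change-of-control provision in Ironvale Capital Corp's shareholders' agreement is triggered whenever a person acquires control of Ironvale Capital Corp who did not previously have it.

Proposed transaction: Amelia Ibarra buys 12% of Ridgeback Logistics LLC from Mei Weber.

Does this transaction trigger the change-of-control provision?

No

The purchase adds only to Amelia's holdings (Mei's stake shrinks), so Amelia is the only person who could newly come to control Ironvale.
Amelia holds 79% of Ridgeback, so Amelia controls Ridgeback.
Amelia and Ridgeback together hold 84% + 5% = 89% of Ironvale, so Amelia controls Ironvale.
So Amelia already controls Ironvale before the transaction.
After the purchase, Amelia's direct stake in Ridgeback rises to 79% + 12% = 91%, and Mei's stake falls to 3%.
Amelia controlled Ironvale already, so this is not a new person acquiring control; every other person's position is unchanged or reduced.
No new person acquires control, so the clause is not triggered.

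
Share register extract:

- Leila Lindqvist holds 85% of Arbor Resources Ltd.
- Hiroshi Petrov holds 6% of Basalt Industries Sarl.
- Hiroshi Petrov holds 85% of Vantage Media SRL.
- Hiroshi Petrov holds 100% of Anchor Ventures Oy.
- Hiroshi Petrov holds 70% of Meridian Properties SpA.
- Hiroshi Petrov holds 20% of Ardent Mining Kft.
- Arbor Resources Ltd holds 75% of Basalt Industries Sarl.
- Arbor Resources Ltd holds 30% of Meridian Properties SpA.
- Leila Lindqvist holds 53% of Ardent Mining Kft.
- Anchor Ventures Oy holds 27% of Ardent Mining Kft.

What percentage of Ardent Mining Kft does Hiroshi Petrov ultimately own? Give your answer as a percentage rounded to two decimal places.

Hiroshi reaches Ardent along 2 paths.
Via Anchor: 100% × 27% = 27%.
Direct stake: 20% = 20%.
Total: 27% + 20% = 47%.
Rounded: 47.00%.

47.00%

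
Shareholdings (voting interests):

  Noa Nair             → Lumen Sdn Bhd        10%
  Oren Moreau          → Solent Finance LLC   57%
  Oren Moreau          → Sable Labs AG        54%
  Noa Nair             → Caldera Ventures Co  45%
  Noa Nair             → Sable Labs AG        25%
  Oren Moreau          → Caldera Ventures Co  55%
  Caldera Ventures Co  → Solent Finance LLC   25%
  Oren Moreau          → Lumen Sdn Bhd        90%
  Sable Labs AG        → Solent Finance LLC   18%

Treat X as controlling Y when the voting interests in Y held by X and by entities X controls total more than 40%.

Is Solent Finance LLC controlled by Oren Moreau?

Yes

Oren holds 55% of Caldera, so Oren controls Caldera.
Oren holds 54% of Sable, so Oren controls Sable.
Oren and Caldera and Sable together hold 57% + 25% + 18% = 100% of Solent, so Oren controls Solent.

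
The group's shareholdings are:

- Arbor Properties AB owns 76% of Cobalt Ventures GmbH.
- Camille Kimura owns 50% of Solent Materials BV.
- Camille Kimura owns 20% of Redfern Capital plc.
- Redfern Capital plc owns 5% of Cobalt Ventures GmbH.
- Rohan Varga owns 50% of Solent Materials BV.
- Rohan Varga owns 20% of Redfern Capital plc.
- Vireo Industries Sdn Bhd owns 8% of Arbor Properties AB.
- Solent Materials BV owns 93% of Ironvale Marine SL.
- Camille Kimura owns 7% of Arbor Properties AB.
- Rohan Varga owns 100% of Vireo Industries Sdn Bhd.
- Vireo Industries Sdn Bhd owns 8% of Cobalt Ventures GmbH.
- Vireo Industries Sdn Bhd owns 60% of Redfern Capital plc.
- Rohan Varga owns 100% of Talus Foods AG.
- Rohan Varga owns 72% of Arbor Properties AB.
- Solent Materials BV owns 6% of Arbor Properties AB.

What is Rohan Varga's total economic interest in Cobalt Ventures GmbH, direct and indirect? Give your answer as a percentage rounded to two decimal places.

Rohan reaches Cobalt along 6 paths.
Via Arbor: 72% × 76% = 54.72%.
Via Solent → Arbor: 50% × 6% × 76% = 2.28%.
Via Vireo → Arbor: 100% × 8% × 76% = 6.08%.
Via Vireo: 100% × 8% = 8%.
Via Redfern: 20% × 5% = 1%.
Via Vireo → Redfern: 100% × 60% × 5% = 3%.
Total: 54.72% + 2.28% + 6.08% + 8% + 1% + 3% = 75.08%.

75.08%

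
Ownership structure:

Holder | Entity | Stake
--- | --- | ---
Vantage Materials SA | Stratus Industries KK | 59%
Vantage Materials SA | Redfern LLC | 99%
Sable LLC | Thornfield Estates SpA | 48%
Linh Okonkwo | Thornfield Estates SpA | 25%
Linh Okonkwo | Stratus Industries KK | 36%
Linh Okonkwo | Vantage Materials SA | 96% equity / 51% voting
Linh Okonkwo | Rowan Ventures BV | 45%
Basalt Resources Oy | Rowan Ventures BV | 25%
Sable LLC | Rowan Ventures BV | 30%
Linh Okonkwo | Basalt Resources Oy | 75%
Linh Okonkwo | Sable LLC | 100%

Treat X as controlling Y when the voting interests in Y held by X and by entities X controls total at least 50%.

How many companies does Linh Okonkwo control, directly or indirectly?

7

Linh holds 75% of Basalt, so Linh controls Basalt.
Linh holds 100% of Sable, so Linh controls Sable.
Sable and Basalt and Linh together hold 30% + 25% + 45% = 100% of Rowan, so Linh controls Rowan.
Sable and Linh together hold 48% + 25% = 73% of Thornfield, so Linh controls Thornfield.
Linh holds 51% of Vantage, so Linh controls Vantage.
Vantage holds 99% of Redfern, so Linh controls Redfern.
Vantage and Linh together hold 59% + 36% = 95% of Stratus, so Linh controls Stratus.
Linh controls 7 companies.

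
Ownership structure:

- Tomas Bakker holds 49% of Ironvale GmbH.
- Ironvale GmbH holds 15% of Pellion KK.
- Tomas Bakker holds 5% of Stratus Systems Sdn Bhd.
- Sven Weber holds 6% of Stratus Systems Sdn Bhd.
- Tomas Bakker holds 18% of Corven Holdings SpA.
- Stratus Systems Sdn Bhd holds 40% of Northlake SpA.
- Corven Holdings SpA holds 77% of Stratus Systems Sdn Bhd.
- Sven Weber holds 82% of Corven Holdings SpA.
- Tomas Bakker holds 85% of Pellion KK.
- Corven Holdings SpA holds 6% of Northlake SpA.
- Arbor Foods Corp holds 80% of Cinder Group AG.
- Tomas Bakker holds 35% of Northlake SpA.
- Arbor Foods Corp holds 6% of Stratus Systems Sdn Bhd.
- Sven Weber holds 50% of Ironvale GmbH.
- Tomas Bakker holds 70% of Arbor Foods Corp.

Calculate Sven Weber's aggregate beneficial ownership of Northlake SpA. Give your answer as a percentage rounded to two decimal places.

32.58%

Sven reaches Northlake along 3 paths.
Via Stratus: 6% × 40% = 2.4%.
Via Corven → Stratus: 82% × 77% × 40% = 25.256%.
Via Corven: 82% × 6% = 4.92%.
Total: 2.4% + 25.256% + 4.92% = 32.576%.
Rounded: 32.58%.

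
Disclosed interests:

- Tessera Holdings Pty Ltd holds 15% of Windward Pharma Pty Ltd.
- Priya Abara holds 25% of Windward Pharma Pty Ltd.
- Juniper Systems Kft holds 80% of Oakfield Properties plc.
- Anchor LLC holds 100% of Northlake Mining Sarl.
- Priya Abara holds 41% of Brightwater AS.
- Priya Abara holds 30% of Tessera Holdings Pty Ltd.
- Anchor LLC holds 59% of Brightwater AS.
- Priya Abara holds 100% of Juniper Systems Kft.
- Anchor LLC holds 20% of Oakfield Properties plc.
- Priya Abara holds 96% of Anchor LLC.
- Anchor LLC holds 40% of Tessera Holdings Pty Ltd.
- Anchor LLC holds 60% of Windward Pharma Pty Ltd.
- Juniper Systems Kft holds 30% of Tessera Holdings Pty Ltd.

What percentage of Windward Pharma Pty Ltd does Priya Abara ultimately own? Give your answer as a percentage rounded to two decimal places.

97.36%

Priya reaches Windward along 5 paths.
Via Tessera: 30% × 15% = 4.5%.
Via Juniper → Tessera: 100% × 30% × 15% = 4.5%.
Via Anchor → Tessera: 96% × 40% × 15% = 5.76%.
Via Anchor: 96% × 60% = 57.6%.
Direct stake: 25% = 25%.
Total: 4.5% + 4.5% + 5.76% + 57.6% + 25% = 97.36%.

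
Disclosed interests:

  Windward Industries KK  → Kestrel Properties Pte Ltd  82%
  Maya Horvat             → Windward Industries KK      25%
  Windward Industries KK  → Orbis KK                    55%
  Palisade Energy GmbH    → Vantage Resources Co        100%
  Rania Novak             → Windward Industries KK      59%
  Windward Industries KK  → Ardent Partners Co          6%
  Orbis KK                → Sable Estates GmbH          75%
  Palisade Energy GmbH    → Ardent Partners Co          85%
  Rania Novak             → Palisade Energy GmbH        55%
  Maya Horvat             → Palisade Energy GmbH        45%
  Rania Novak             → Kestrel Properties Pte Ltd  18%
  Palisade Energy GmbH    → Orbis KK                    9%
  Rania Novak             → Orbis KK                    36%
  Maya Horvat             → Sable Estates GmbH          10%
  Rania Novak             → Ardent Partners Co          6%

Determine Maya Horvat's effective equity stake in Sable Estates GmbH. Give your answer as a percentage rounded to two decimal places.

Maya reaches Sable along 3 paths.
Via Palisade → Orbis: 45% × 9% × 75% = 3.0375%.
Via Windward → Orbis: 25% × 55% × 75% = 10.3125%.
Direct stake: 10% = 10%.
Total: 3.0375% + 10.3125% + 10% = 23.35%.

23.35%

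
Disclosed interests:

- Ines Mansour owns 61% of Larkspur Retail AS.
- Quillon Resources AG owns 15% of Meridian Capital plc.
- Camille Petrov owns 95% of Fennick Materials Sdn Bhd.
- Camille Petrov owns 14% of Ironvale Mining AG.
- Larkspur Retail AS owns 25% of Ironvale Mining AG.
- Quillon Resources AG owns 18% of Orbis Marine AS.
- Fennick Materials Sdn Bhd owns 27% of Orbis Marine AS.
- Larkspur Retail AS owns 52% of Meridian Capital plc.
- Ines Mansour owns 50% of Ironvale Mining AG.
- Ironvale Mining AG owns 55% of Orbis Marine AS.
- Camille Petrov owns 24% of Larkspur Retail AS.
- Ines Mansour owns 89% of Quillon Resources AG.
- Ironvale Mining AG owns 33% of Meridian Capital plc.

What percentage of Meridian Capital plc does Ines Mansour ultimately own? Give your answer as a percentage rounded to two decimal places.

66.60%

Ines reaches Meridian along 4 paths.
Via Ironvale: 50% × 33% = 16.5%.
Via Larkspur → Ironvale: 61% × 25% × 33% = 5.0325%.
Via Quillon: 89% × 15% = 13.35%.
Via Larkspur: 61% × 52% = 31.72%.
Total: 16.5% + 5.0325% + 13.35% + 31.72% = 66.6025%.
Rounded: 66.60%.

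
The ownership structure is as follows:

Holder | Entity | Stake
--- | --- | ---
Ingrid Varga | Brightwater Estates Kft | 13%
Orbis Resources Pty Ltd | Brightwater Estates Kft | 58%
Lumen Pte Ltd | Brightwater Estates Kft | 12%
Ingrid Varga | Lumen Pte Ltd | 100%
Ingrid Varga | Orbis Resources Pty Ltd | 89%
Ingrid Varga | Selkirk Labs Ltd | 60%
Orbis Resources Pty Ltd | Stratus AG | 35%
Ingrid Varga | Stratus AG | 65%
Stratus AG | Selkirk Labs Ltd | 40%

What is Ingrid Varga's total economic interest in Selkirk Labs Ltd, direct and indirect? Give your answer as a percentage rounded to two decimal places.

Ingrid reaches Selkirk along 3 paths.
Direct stake: 60% = 60%.
Via Orbis → Stratus: 89% × 35% × 40% = 12.46%.
Via Stratus: 65% × 40% = 26%.
Total: 60% + 12.46% + 26% = 98.46%.

98.46%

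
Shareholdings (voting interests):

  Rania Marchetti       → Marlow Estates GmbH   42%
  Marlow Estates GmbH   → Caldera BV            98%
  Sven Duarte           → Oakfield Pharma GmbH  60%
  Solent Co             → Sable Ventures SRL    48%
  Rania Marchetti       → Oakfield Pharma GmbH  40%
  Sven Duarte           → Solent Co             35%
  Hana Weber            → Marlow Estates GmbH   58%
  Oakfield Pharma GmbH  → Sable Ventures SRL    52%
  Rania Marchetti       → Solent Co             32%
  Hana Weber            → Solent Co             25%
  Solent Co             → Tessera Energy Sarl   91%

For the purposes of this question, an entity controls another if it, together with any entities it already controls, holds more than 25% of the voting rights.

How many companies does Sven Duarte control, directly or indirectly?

Sven holds 60% of Oakfield, so Sven controls Oakfield.
Sven holds 35% of Solent, so Sven controls Solent.
Oakfield and Solent together hold 52% + 48% = 100% of Sable, so Sven controls Sable.
Solent holds 91% of Tessera, so Sven controls Tessera.
No other company's threshold is met.
Sven controls 4 companies.

4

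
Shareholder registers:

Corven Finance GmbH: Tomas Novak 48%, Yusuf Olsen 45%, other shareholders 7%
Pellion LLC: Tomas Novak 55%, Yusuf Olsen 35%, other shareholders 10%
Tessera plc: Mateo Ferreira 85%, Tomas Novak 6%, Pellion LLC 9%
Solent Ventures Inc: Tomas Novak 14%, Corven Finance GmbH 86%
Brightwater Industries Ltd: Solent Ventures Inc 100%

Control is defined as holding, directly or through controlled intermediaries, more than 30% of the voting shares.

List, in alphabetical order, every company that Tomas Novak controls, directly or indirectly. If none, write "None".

Tomas holds 48% of Corven, so Tomas controls Corven.
Tomas holds 55% of Pellion, so Tomas controls Pellion.
Tomas and Corven together hold 14% + 86% = 100% of Solent, so Tomas controls Solent.
Solent holds 100% of Brightwater, so Tomas controls Brightwater.
No other company's threshold is met.

Brightwater Industries Ltd, Corven Finance GmbH, Pellion LLC, Solent Ventures Inc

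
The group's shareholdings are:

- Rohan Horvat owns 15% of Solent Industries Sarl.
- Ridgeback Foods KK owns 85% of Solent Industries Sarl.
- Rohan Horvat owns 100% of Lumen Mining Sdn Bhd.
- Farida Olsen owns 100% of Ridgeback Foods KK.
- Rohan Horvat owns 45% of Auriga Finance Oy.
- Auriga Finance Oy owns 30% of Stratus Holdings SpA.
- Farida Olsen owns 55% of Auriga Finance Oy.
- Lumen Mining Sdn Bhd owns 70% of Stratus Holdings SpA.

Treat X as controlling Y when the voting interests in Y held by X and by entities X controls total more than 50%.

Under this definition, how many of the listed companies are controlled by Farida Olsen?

3

Farida holds 55% of Auriga, so Farida controls Auriga.
Farida holds 100% of Ridgeback, so Farida controls Ridgeback.
Ridgeback holds 85% of Solent, so Farida controls Solent.
No other company's threshold is met.
Farida controls 3 companies.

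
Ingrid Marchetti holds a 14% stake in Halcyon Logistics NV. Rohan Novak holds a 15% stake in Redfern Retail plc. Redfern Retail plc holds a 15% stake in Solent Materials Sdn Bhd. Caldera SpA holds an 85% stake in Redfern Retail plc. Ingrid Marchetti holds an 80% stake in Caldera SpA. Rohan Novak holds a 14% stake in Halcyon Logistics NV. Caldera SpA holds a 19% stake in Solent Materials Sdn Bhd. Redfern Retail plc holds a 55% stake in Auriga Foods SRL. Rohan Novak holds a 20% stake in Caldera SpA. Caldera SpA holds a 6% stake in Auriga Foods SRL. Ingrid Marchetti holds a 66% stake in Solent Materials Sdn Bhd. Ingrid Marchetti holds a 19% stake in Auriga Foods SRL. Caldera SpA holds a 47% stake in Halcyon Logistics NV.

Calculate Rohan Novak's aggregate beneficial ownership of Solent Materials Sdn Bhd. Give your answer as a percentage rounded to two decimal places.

Rohan reaches Solent along 3 paths.
Via Redfern: 15% × 15% = 2.25%.
Via Caldera → Redfern: 20% × 85% × 15% = 2.55%.
Via Caldera: 20% × 19% = 3.8%.
Total: 2.25% + 2.55% + 3.8% = 8.6%.
Rounded: 8.60%.

8.60%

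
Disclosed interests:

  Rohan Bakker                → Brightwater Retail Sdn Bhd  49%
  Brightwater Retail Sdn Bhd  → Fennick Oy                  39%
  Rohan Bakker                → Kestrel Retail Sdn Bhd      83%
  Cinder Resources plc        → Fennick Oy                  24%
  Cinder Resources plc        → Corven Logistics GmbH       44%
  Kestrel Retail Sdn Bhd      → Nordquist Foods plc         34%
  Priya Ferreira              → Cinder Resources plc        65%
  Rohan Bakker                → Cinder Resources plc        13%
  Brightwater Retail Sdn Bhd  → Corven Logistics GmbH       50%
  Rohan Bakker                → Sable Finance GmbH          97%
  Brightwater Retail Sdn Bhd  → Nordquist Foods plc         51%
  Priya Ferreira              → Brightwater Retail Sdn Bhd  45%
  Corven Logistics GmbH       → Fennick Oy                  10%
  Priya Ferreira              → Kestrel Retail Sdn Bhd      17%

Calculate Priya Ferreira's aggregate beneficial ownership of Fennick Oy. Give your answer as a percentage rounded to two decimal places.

38.26%

Priya reaches Fennick along 4 paths.
Via Cinder: 65% × 24% = 15.6%.
Via Brightwater → Corven: 45% × 50% × 10% = 2.25%.
Via Cinder → Corven: 65% × 44% × 10% = 2.86%.
Via Brightwater: 45% × 39% = 17.55%.
Total: 15.6% + 2.25% + 2.86% + 17.55% = 38.26%.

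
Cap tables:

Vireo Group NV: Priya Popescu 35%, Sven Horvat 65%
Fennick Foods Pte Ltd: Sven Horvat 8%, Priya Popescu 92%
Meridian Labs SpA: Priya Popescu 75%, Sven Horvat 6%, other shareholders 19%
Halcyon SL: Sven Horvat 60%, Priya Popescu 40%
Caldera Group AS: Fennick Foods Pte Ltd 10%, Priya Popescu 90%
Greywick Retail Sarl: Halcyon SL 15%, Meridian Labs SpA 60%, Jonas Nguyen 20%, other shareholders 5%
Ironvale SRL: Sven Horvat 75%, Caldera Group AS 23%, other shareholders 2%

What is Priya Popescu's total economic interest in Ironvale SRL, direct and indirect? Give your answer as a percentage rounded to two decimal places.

22.82%

Priya reaches Ironvale along 2 paths.
Via Fennick → Caldera: 92% × 10% × 23% = 2.116%.
Via Caldera: 90% × 23% = 20.7%.
Total: 2.116% + 20.7% = 22.816%.
Rounded: 22.82%.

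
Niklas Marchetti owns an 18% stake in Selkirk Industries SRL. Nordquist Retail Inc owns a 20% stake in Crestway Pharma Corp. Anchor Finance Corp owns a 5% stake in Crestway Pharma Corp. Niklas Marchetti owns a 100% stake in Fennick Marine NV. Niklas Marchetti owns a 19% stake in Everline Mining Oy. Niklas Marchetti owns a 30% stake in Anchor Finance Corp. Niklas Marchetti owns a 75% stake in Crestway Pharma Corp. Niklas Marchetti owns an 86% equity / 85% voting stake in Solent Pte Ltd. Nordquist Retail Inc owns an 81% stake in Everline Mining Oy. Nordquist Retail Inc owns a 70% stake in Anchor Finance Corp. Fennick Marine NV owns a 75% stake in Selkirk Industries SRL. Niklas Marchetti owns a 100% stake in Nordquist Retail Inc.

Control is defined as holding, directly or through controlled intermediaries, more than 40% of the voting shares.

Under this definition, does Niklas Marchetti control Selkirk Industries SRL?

Yes

Niklas holds 100% of Fennick, so Niklas controls Fennick.
Fennick and Niklas together hold 75% + 18% = 93% of Selkirk, so Niklas controls Selkirk.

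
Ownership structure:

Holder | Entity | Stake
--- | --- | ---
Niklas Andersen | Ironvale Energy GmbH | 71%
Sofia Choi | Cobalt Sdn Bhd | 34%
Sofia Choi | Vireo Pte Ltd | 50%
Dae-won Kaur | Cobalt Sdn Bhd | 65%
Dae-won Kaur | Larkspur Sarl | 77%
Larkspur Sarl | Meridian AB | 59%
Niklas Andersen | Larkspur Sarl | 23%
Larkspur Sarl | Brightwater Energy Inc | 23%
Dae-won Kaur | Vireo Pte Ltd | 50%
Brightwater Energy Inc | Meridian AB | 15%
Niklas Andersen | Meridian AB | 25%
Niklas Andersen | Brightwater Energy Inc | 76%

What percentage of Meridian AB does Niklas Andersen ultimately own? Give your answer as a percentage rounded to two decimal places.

Niklas reaches Meridian along 4 paths.
Via Larkspur: 23% × 59% = 13.57%.
Direct stake: 25% = 25%.
Via Brightwater: 76% × 15% = 11.4%.
Via Larkspur → Brightwater: 23% × 23% × 15% = 0.7935%.
Total: 13.57% + 25% + 11.4% + 0.7935% = 50.7635%.
Rounded: 50.76%.

50.76%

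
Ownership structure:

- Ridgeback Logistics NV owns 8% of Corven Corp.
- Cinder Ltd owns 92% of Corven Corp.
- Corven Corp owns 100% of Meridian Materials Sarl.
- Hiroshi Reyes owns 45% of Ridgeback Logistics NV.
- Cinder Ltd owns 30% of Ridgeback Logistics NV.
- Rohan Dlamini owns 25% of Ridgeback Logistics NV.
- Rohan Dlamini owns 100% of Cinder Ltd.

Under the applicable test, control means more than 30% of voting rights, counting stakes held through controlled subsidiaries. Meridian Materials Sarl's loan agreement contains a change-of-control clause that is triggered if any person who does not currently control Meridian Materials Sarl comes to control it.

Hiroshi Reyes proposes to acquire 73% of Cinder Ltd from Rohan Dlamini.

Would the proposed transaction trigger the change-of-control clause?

Yes

The purchase adds only to Hiroshi's holdings (Rohan's stake shrinks), so Hiroshi is the only person who could newly come to control Meridian.
Hiroshi holds 45% of Ridgeback, so Hiroshi controls Ridgeback.
Neither Hiroshi nor any entity Hiroshi controls holds any voting interest in Meridian.
So before the transaction, Hiroshi does not control Meridian.
After the purchase, Hiroshi holds 73% of Cinder directly, and Rohan's stake falls to 27%.
Hiroshi holds 73% of Cinder, so Hiroshi controls Cinder.
Cinder and Hiroshi together hold 30% + 45% = 75% of Ridgeback, so Hiroshi controls Ridgeback.
Ridgeback and Cinder together hold 8% + 92% = 100% of Corven, so Hiroshi controls Corven.
Corven holds 100% of Meridian, so Hiroshi controls Meridian.
Hiroshi did not control Meridian before and does after, so the clause is triggered.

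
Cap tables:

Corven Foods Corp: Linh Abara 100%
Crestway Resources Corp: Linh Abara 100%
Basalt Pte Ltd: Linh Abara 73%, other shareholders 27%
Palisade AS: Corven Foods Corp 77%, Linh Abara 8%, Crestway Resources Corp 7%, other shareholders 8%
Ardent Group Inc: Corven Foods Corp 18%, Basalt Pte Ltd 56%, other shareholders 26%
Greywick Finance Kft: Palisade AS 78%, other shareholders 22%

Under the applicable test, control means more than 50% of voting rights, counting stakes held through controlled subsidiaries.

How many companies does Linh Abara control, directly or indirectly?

Linh holds 100% of Corven, so Linh controls Corven.
Linh holds 100% of Crestway, so Linh controls Crestway.
Linh holds 73% of Basalt, so Linh controls Basalt.
Corven and Linh and Crestway together hold 77% + 8% + 7% = 92% of Palisade, so Linh controls Palisade.
Corven and Basalt together hold 18% + 56% = 74% of Ardent, so Linh controls Ardent.
Palisade holds 78% of Greywick, so Linh controls Greywick.
Linh controls 6 companies.

6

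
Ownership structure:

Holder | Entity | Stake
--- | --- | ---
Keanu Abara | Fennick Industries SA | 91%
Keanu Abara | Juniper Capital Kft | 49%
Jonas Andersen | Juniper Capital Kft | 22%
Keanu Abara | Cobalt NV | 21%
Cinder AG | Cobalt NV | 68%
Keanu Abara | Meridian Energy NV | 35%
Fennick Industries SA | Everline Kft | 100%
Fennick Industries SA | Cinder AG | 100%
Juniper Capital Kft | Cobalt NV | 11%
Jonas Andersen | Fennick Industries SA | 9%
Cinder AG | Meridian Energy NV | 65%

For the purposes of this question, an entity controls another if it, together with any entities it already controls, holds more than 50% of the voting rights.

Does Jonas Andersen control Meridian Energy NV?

No

Jonas's largest direct stake is 22% in Juniper, which does not meet the threshold, so Jonas controls no company.
Neither Jonas nor any entity Jonas controls holds any voting interest in Meridian.
So Jonas does not control Meridian.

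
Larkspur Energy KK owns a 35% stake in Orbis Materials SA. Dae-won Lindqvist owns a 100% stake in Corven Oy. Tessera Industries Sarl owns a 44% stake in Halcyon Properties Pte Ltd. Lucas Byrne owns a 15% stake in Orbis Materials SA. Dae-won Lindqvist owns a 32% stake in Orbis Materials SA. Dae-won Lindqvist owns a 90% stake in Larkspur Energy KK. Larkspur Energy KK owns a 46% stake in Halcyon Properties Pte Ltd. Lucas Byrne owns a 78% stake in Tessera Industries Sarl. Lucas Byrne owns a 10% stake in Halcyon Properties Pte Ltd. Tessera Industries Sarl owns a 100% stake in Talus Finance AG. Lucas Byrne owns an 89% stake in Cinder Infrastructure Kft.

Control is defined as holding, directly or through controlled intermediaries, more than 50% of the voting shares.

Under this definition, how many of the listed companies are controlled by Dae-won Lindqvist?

3

Dae-won holds 90% of Larkspur, so Dae-won controls Larkspur.
Dae-won and Larkspur together hold 32% + 35% = 67% of Orbis, so Dae-won controls Orbis.
Dae-won holds 100% of Corven, so Dae-won controls Corven.
No other company's threshold is met.
Dae-won controls 3 companies.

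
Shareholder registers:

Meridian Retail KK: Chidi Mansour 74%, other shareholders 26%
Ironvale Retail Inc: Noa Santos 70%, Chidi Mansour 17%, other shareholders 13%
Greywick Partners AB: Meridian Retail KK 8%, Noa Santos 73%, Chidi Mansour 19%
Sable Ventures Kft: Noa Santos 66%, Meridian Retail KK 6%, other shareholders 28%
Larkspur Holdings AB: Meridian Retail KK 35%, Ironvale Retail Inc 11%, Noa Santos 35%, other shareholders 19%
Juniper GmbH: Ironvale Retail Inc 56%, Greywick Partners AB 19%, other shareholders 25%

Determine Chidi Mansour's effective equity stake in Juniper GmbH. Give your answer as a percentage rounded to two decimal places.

Chidi reaches Juniper along 3 paths.
Via Ironvale: 17% × 56% = 9.52%.
Via Meridian → Greywick: 74% × 8% × 19% = 1.1248%.
Via Greywick: 19% × 19% = 3.61%.
Total: 9.52% + 1.1248% + 3.61% = 14.2548%.
Rounded: 14.25%.

14.25%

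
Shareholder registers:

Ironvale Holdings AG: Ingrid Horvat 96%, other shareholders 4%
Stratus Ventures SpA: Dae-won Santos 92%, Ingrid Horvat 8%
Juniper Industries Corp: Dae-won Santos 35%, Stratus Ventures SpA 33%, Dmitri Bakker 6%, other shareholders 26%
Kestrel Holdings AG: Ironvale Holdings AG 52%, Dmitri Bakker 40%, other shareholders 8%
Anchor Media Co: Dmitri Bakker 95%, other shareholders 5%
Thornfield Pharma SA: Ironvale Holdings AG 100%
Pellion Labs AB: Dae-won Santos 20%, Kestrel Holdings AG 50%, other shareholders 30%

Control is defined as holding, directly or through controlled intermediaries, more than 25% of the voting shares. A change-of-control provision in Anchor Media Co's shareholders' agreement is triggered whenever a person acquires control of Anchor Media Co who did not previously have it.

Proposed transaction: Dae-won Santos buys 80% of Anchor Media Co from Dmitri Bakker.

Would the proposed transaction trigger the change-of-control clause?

The purchase adds only to Dae-won's holdings (Dmitri's stake shrinks), so Dae-won is the only person who could newly come to control Anchor.
Dae-won holds 92% of Stratus, so Dae-won controls Stratus.
Dae-won and Stratus together hold 35% + 33% = 68% of Juniper, so Dae-won controls Juniper.
Neither Dae-won nor any entity Dae-won controls holds any voting interest in Anchor.
So before the transaction, Dae-won does not control Anchor.
After the purchase, Dae-won holds 80% of Anchor directly, and Dmitri's stake falls to 15%.
Dae-won holds 80% of Anchor, so Dae-won controls Anchor.
Dae-won did not control Anchor before and does after, so the clause is triggered.

Yes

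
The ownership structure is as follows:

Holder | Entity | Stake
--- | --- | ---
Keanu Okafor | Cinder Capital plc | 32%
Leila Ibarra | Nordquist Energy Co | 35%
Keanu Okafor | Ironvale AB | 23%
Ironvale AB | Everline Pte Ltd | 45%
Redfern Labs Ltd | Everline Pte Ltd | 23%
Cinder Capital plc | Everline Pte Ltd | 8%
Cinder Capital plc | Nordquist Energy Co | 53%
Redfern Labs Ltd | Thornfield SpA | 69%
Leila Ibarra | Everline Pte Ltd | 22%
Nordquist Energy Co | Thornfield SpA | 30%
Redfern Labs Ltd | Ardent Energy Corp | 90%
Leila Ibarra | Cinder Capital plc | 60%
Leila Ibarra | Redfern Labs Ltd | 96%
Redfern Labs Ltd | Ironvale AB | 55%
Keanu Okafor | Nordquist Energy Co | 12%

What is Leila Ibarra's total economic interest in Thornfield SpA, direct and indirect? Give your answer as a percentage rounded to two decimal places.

Leila reaches Thornfield along 3 paths.
Via Nordquist: 35% × 30% = 10.5%.
Via Cinder → Nordquist: 60% × 53% × 30% = 9.54%.
Via Redfern: 96% × 69% = 66.24%.
Total: 10.5% + 9.54% + 66.24% = 86.28%.

86.28%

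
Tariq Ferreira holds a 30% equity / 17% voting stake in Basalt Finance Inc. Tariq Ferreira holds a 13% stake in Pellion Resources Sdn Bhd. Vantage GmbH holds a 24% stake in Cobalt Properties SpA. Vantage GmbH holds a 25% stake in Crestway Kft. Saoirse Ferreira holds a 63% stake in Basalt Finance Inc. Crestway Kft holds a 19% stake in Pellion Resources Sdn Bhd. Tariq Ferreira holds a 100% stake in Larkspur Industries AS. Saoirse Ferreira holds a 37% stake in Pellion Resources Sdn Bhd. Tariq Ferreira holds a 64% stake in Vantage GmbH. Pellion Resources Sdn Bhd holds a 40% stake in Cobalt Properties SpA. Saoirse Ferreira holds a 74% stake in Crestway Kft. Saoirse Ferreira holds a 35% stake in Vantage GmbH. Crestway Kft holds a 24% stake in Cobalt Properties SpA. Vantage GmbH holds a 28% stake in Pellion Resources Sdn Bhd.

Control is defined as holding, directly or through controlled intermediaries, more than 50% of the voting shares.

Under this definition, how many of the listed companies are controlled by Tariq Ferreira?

2

Tariq holds 64% of Vantage, so Tariq controls Vantage.
Tariq holds 100% of Larkspur, so Tariq controls Larkspur.
No other company's threshold is met.
Tariq controls 2 companies.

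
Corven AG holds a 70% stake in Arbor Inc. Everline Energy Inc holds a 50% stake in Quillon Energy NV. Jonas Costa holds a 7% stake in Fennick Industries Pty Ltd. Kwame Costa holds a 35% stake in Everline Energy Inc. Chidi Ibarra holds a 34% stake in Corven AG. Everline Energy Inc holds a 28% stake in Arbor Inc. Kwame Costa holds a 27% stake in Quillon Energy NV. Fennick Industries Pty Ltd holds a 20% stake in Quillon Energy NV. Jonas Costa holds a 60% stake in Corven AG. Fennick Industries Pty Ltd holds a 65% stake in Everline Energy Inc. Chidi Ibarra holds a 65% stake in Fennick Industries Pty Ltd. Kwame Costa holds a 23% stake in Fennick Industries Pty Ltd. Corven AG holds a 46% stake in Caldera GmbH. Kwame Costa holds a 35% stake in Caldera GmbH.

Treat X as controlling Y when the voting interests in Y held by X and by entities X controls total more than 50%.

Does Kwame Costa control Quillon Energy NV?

Kwame's largest direct stake is 35% in Caldera, which does not meet the threshold, so Kwame controls no company.
In Quillon, Kwame's side holds only 27%, not > 50%.
So Kwame does not control Quillon.

No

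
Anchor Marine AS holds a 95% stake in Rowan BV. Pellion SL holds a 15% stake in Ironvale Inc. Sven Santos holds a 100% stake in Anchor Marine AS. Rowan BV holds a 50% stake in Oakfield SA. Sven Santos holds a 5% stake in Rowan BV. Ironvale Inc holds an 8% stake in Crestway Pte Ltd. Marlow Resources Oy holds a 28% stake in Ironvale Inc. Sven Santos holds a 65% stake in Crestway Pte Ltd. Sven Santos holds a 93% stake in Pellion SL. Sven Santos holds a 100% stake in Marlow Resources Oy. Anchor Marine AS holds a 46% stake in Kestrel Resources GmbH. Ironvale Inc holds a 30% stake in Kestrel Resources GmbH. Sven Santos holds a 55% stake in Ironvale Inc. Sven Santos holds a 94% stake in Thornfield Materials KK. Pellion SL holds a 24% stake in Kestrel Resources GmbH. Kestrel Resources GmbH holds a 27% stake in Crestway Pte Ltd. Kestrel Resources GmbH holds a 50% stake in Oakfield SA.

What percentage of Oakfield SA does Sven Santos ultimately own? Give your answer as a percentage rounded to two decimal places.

98.70%

Sven reaches Oakfield along 7 paths.
Via Pellion → Kestrel: 93% × 24% × 50% = 11.16%.
Via Marlow → Ironvale → Kestrel: 100% × 28% × 30% × 50% = 4.2%.
Via Ironvale → Kestrel: 55% × 30% × 50% = 8.25%.
Via Pellion → Ironvale → Kestrel: 93% × 15% × 30% × 50% = 2.0925%.
Via Anchor → Kestrel: 100% × 46% × 50% = 23%.
Via Anchor → Rowan: 100% × 95% × 50% = 47.5%.
Via Rowan: 5% × 50% = 2.5%.
Total: 11.16% + 4.2% + 8.25% + 2.0925% + 23% + 47.5% + 2.5% = 98.7025%.
Rounded: 98.70%.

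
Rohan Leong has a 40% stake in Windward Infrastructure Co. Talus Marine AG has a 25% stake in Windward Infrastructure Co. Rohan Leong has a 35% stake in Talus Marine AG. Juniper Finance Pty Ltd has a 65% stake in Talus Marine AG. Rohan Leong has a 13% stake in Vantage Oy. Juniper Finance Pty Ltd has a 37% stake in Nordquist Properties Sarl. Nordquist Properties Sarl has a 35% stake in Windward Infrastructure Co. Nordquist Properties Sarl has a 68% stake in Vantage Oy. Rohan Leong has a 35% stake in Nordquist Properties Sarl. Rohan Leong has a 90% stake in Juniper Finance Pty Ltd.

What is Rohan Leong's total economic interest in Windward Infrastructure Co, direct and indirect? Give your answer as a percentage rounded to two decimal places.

87.28%

Rohan reaches Windward along 5 paths.
Via Juniper → Talus: 90% × 65% × 25% = 14.625%.
Via Talus: 35% × 25% = 8.75%.
Via Nordquist: 35% × 35% = 12.25%.
Via Juniper → Nordquist: 90% × 37% × 35% = 11.655%.
Direct stake: 40% = 40%.
Total: 14.625% + 8.75% + 12.25% + 11.655% + 40% = 87.28%.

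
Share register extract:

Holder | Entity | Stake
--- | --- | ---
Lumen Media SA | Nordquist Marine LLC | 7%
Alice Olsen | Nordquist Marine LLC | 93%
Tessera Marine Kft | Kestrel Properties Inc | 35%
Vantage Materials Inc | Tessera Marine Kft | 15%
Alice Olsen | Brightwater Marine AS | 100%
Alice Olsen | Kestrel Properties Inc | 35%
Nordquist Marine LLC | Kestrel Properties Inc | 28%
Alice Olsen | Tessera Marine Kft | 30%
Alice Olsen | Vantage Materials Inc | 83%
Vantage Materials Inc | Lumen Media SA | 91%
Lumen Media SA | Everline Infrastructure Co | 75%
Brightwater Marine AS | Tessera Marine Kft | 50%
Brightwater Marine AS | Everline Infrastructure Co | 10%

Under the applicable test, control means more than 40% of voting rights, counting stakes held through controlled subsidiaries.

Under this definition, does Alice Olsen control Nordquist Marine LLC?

Yes

Alice holds 83% of Vantage, so Alice controls Vantage.
Vantage holds 91% of Lumen, so Alice controls Lumen.
Lumen and Alice together hold 7% + 93% = 100% of Nordquist, so Alice controls Nordquist.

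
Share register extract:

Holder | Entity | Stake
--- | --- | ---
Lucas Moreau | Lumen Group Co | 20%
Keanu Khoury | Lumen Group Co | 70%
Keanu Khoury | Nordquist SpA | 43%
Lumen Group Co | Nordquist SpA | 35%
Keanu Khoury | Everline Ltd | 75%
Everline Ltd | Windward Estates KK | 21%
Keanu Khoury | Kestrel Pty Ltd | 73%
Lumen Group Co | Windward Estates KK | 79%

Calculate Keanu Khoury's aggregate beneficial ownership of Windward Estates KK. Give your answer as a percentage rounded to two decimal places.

Keanu reaches Windward along 2 paths.
Via Everline: 75% × 21% = 15.75%.
Via Lumen: 70% × 79% = 55.3%.
Total: 15.75% + 55.3% = 71.05%.

71.05%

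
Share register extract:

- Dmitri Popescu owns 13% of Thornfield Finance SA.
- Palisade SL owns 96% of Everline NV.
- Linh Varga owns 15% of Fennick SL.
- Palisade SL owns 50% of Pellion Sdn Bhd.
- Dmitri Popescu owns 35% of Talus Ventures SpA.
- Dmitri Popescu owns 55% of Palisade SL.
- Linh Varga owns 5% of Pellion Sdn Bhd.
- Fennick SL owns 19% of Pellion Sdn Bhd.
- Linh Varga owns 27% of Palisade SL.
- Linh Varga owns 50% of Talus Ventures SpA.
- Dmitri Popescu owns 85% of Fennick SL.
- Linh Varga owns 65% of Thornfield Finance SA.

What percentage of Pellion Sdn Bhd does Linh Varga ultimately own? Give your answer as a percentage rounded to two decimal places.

Linh reaches Pellion along 3 paths.
Direct stake: 5% = 5%.
Via Palisade: 27% × 50% = 13.5%.
Via Fennick: 15% × 19% = 2.85%.
Total: 5% + 13.5% + 2.85% = 21.35%.

21.35%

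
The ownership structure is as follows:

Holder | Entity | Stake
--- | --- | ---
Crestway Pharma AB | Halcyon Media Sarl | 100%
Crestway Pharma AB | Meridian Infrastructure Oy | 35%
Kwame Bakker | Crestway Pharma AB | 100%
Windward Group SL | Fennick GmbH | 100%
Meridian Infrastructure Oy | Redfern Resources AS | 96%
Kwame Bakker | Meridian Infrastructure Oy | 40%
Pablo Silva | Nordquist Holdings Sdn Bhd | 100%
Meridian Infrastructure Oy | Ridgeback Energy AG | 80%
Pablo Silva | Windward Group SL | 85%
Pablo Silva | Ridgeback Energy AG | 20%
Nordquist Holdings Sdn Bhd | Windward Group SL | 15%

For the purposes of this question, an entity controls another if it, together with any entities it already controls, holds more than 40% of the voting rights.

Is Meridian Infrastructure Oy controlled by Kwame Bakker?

Yes

Kwame holds 100% of Crestway, so Kwame controls Crestway.
Kwame and Crestway together hold 40% + 35% = 75% of Meridian, so Kwame controls Meridian.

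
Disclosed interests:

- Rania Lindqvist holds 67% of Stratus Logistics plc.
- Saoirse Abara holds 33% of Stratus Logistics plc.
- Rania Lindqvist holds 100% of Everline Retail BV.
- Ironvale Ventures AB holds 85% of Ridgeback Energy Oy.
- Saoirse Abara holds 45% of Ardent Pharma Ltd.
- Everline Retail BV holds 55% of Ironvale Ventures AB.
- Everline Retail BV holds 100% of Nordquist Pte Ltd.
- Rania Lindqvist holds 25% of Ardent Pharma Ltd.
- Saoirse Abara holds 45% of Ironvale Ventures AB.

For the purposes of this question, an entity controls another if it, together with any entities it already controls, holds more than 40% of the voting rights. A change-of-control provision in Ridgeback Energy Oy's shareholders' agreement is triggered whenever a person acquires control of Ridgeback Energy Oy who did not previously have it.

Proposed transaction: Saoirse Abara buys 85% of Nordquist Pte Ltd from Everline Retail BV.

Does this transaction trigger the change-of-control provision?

The purchase adds only to Saoirse's holdings (Everline's stake shrinks), so Saoirse is the only person who could newly come to control Ridgeback.
Saoirse holds 45% of Ironvale, so Saoirse controls Ironvale.
Ironvale holds 85% of Ridgeback, so Saoirse controls Ridgeback.
So Saoirse already controls Ridgeback before the transaction.
After the purchase, Saoirse holds 85% of Nordquist directly, and Everline's stake falls to 15%.
Saoirse controlled Ridgeback already, so this is not a new person acquiring control; every other person's position is unchanged or reduced.
No new person acquires control, so the clause is not triggered.

No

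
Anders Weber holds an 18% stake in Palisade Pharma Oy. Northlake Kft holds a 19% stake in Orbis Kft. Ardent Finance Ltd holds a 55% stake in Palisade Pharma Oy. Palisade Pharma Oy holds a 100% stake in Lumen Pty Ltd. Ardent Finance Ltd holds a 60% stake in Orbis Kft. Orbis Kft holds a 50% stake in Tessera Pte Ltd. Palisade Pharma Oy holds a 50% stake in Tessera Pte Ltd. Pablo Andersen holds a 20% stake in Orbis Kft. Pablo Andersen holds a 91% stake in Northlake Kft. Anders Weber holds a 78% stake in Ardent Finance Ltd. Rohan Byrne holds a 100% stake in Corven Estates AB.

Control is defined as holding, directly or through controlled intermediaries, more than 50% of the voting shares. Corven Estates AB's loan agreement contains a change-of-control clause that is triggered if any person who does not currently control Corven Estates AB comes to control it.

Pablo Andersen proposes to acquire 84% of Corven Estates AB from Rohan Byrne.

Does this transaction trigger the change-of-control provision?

Yes

The purchase adds only to Pablo's holdings (Rohan's stake shrinks), so Pablo is the only person who could newly come to control Corven.
Pablo holds 91% of Northlake, so Pablo controls Northlake.
Neither Pablo nor any entity Pablo controls holds any voting interest in Corven.
So before the transaction, Pablo does not control Corven.
After the purchase, Pablo holds 84% of Corven directly, and Rohan's stake falls to 16%.
Pablo holds 84% of Corven, so Pablo controls Corven.
Pablo did not control Corven before and does after, so the clause is triggered.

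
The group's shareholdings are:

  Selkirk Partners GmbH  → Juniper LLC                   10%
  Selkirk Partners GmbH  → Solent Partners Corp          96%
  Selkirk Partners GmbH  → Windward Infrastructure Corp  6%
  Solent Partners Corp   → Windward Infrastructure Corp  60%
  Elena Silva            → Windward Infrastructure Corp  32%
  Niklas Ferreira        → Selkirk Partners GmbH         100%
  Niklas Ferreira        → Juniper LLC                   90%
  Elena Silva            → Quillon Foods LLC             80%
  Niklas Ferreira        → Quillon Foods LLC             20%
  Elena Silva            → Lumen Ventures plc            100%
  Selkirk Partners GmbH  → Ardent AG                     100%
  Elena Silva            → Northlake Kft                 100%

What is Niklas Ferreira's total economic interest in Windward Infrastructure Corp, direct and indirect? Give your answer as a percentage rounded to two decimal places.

63.60%

Niklas reaches Windward along 2 paths.
Via Selkirk → Solent: 100% × 96% × 60% = 57.6%.
Via Selkirk: 100% × 6% = 6%.
Total: 57.6% + 6% = 63.6%.
Rounded: 63.60%.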